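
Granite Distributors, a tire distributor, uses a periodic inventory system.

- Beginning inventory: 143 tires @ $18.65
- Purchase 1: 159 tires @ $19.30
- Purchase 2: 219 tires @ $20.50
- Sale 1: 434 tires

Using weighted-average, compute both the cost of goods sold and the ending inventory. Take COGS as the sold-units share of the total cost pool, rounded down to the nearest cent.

COGS = $8,517.68; ending inventory = $1,707.47

Sale 1, sell 434: 434/521 × $10,225.15 → $8,517.68
Ending inventory (cost pool remaining) = $1,707.47
Check: goods available $10,225.15 = COGS $8,517.68 + ending $1,707.47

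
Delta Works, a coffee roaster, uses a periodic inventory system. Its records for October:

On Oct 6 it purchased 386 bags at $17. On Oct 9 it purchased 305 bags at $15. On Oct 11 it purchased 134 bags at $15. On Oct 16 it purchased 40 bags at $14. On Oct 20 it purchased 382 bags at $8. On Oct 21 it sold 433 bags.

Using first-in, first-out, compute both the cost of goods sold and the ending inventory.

COGS = $7,267; ending inventory = $9,496

Oct 21, 433 sold [FIFO — oldest first]: 386 @ $17 + 47 @ $15 = $7,267
Ending inventory: 258 @ $15 + 134 @ $15 + 40 @ $14 + 382 @ $8 = $9,496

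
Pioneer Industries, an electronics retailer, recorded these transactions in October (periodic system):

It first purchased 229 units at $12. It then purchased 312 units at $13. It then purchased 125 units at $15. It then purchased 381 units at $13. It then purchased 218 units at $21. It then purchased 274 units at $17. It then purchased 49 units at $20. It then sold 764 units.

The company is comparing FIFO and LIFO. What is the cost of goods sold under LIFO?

COGS = $13,115

FIFO COGS: 229 @ $12 + 312 @ $13 + 125 @ $15 + 98 @ $13 = $9,953
LIFO COGS: 49 @ $20 + 274 @ $17 + 218 @ $21 + 223 @ $13 = $13,115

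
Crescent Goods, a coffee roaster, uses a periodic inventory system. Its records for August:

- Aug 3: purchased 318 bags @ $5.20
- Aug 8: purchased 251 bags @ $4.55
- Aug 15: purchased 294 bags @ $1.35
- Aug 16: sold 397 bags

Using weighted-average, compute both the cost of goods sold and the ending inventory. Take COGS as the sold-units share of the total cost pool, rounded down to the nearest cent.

Aug 16, sell 397: 397/863 × $3,192.55 → $1,468.64
Ending inventory (cost pool remaining) = $1,723.91
Check: goods available $3,192.55 = COGS $1,468.64 + ending $1,723.91

COGS = $1,468.64; ending inventory = $1,723.91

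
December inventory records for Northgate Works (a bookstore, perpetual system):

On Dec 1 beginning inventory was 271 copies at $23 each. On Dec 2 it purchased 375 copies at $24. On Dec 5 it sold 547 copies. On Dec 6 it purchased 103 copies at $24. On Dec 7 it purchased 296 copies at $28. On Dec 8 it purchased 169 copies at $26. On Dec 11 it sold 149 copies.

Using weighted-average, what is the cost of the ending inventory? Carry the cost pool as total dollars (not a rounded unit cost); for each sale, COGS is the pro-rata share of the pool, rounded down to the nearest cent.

Ending inventory = $13,581.76

After Dec 1: 271 on hand, pool $6,233.00 (≈ $23.0000 each)
After Dec 2: 646 on hand, pool $15,233.00 (≈ $23.5805 each)
Dec 5, sell 547: 547/646 × $15,233.00 → $12,898.53
After Dec 6: 202 on hand, pool $4,806.47 (≈ $23.7944 each)
After Dec 7: 498 on hand, pool $13,094.47 (≈ $26.2941 each)
After Dec 8: 667 on hand, pool $17,488.47 (≈ $26.2196 each)
Dec 11, sell 149: 149/667 × $17,488.47 → $3,906.71
Total COGS = $12,898.53 + $3,906.71 = $16,805.24
Ending inventory (cost pool remaining) = $13,581.76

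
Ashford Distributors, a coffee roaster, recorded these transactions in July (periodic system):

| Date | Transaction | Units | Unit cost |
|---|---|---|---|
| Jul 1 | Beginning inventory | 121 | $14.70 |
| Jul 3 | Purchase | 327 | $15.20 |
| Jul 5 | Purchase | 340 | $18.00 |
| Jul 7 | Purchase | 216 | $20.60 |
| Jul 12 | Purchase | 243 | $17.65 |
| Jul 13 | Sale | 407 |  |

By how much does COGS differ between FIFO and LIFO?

$1,541.45

FIFO COGS: 121 @ $14.70 + 286 @ $15.20 = $6,125.90
LIFO COGS: 243 @ $17.65 + 164 @ $20.60 = $7,667.35
Difference = |$6,125.90 − $7,667.35| = $1,541.45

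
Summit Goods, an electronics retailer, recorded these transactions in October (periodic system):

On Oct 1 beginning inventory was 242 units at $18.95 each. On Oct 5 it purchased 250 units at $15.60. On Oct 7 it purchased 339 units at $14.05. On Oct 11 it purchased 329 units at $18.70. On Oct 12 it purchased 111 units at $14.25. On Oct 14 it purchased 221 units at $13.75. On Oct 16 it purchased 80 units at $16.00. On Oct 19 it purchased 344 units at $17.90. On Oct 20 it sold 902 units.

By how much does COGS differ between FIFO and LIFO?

FIFO COGS: 242 @ $18.95 + 250 @ $15.60 + 339 @ $14.05 + 71 @ $18.70 = $14,576.55
LIFO COGS: 344 @ $17.90 + 80 @ $16.00 + 221 @ $13.75 + 111 @ $14.25 + 146 @ $18.70 = $14,788.30
Difference = |$14,576.55 − $14,788.30| = $211.75

$211.75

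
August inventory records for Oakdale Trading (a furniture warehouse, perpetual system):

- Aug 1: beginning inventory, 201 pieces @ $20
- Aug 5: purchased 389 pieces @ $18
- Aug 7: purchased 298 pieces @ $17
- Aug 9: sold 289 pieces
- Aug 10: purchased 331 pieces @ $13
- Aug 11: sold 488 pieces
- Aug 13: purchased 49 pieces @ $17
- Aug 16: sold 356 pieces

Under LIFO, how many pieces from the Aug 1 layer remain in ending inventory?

Aug 9, 289 sold [LIFO — newest first]: 289 @ $17 = $4,913
Aug 11, 488 sold [LIFO — newest first]: 331 @ $13 + 9 @ $17 + 148 @ $18 = $7,120
Aug 16, 356 sold [LIFO — newest first]: 49 @ $17 + 241 @ $18 + 66 @ $20 = $6,491
Total COGS = $4,913 + $7,120 + $6,491 = $18,524
Ending inventory: 135 @ $20 = $2,700
Check: goods available $21,224 = COGS $18,524 + ending $2,700

135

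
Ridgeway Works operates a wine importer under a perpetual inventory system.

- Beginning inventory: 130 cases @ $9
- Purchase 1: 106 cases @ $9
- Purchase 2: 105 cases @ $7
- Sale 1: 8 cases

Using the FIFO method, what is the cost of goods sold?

COGS = $72

Sale 1 (8) [FIFO — oldest first]: 8 @ $9 = $72
Ending inventory: 122 @ $9 + 106 @ $9 + 105 @ $7 = $2,787
Check: goods available $2,859 = COGS $72 + ending $2,787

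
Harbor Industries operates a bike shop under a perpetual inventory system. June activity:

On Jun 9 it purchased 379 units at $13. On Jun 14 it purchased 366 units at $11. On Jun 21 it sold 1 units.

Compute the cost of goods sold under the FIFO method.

COGS = $13

Jun 21, 1 sold [FIFO — oldest first]: 1 @ $13 = $13
Ending inventory: 378 @ $13 + 366 @ $11 = $8,940
Check: goods available $8,953 = COGS $13 + ending $8,940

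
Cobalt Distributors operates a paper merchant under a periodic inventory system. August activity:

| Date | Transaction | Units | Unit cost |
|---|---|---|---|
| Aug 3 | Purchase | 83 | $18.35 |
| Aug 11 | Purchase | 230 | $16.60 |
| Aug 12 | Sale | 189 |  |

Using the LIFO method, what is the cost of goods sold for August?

COGS = $3,137.40

Aug 12, 189 sold [LIFO — newest first]: 189 @ $16.60 = $3,137.40
Ending inventory: 83 @ $18.35 + 41 @ $16.60 = $2,203.65
Check: goods available $5,341.05 = COGS $3,137.40 + ending $2,203.65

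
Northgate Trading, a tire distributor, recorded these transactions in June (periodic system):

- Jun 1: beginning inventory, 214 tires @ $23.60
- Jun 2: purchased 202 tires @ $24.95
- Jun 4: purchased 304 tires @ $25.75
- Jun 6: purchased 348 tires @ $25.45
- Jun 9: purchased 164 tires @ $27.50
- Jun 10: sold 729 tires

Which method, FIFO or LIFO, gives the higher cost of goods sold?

FIFO COGS: 214 @ $23.60 + 202 @ $24.95 + 304 @ $25.75 + 9 @ $25.45 = $18,147.35
LIFO COGS: 164 @ $27.50 + 348 @ $25.45 + 217 @ $25.75 = $18,954.35

LIFO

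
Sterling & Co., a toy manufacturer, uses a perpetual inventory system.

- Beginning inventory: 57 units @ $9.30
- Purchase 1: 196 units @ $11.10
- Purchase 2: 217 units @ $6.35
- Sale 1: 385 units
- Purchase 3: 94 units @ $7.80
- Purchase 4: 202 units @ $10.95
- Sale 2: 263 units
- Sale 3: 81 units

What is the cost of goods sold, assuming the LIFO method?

Sale 1 (385) [LIFO — newest first]: 217 @ $6.35 + 168 @ $11.10 = $3,242.75
Sale 2 (263) [LIFO — newest first]: 202 @ $10.95 + 61 @ $7.80 = $2,687.70
Sale 3 (81) [LIFO — newest first]: 33 @ $7.80 + 28 @ $11.10 + 20 @ $9.30 = $754.20
Total COGS = $3,242.75 + $2,687.70 + $754.20 = $6,684.65
Ending inventory: 37 @ $9.30 = $344.10

COGS = $6,684.65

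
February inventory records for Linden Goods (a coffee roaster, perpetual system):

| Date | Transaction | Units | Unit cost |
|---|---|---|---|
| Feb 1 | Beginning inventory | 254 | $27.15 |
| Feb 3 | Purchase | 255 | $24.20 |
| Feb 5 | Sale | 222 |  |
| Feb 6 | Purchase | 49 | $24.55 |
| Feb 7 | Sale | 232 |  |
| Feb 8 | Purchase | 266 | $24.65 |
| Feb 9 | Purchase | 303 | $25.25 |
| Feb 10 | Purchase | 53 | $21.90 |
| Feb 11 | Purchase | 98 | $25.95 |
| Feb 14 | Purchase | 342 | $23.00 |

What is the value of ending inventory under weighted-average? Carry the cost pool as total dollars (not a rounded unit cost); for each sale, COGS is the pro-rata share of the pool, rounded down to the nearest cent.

After Feb 1: 254 on hand, pool $6,896.10 (≈ $27.1500 each)
After Feb 3: 509 on hand, pool $13,067.10 (≈ $25.6721 each)
Feb 5, sell 222: 222/509 × $13,067.10 → $5,699.20
After Feb 6: 336 on hand, pool $8,570.85 (≈ $25.5085 each)
Feb 7, sell 232: 232/336 × $8,570.85 → $5,917.96
After Feb 8: 370 on hand, pool $9,209.79 (≈ $24.8913 each)
After Feb 9: 673 on hand, pool $16,860.54 (≈ $25.0528 each)
After Feb 10: 726 on hand, pool $18,021.24 (≈ $24.8226 each)
After Feb 11: 824 on hand, pool $20,564.34 (≈ $24.9567 each)
After Feb 14: 1166 on hand, pool $28,430.34 (≈ $24.3828 each)
Total COGS = $5,699.20 + $5,917.96 = $11,617.16
Ending inventory (cost pool remaining) = $28,430.34

Ending inventory = $28,430.34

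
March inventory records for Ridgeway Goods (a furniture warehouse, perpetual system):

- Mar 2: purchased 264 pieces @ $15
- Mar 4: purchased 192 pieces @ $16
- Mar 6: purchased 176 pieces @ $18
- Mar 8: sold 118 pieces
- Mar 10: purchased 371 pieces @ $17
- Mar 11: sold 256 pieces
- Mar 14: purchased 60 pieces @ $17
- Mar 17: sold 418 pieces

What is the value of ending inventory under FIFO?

Mar 8, 118 sold [FIFO — oldest first]: 118 @ $15 = $1,770
Mar 11, 256 sold [FIFO — oldest first]: 146 @ $15 + 110 @ $16 = $3,950
Mar 17, 418 sold [FIFO — oldest first]: 82 @ $16 + 176 @ $18 + 160 @ $17 = $7,200
Total COGS = $1,770 + $3,950 + $7,200 = $12,920
Ending inventory: 211 @ $17 + 60 @ $17 = $4,607

Ending inventory = $4,607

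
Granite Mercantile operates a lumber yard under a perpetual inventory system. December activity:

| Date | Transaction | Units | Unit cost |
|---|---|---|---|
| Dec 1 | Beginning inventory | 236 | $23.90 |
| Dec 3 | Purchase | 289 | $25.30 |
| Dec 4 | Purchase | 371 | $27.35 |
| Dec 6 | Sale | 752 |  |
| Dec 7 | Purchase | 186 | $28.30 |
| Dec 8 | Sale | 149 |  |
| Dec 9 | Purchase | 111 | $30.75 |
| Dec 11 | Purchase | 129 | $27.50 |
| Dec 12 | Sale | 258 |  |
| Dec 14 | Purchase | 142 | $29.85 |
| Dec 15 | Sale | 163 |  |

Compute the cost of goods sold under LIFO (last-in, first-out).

COGS = $36,168.40

Dec 6, 752 sold [LIFO — newest first]: 371 @ $27.35 + 289 @ $25.30 + 92 @ $23.90 = $19,657.35
Dec 8, 149 sold [LIFO — newest first]: 149 @ $28.30 = $4,216.70
Dec 12, 258 sold [LIFO — newest first]: 129 @ $27.50 + 111 @ $30.75 + 18 @ $28.30 = $7,470.15
Dec 15, 163 sold [LIFO — newest first]: 142 @ $29.85 + 19 @ $28.30 + 2 @ $23.90 = $4,824.20
Total COGS = $19,657.35 + $4,216.70 + $7,470.15 + $4,824.20 = $36,168.40
Ending inventory: 142 @ $23.90 = $3,393.80
Check: goods available $39,562.20 = COGS $36,168.40 + ending $3,393.80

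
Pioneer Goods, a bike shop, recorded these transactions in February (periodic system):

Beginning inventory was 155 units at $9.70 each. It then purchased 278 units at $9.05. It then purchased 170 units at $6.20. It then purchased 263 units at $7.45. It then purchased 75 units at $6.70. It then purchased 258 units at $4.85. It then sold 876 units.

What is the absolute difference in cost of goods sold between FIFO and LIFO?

$1,337.10

FIFO COGS: 155 @ $9.70 + 278 @ $9.05 + 170 @ $6.20 + 263 @ $7.45 + 10 @ $6.70 = $7,099.75
LIFO COGS: 258 @ $4.85 + 75 @ $6.70 + 263 @ $7.45 + 170 @ $6.20 + 110 @ $9.05 = $5,762.65
Difference = |$7,099.75 − $5,762.65| = $1,337.10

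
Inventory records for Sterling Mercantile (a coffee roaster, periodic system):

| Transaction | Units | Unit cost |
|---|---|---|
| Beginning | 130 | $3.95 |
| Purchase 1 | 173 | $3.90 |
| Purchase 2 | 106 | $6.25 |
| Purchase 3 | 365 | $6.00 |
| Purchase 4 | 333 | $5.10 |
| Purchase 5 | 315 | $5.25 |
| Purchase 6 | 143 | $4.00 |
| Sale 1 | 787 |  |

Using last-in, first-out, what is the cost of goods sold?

COGS = $3,903.65

Sale 1 (787) [LIFO — newest first]: 143 @ $4.00 + 315 @ $5.25 + 329 @ $5.10 = $3,903.65
Ending inventory: 130 @ $3.95 + 173 @ $3.90 + 106 @ $6.25 + 365 @ $6.00 + 4 @ $5.10 = $4,061.10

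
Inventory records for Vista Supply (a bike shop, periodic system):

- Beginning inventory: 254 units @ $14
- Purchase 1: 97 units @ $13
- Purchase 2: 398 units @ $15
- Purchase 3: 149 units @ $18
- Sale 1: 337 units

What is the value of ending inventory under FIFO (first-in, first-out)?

Sale 1 (337) [FIFO — oldest first]: 254 @ $14 + 83 @ $13 = $4,635
Ending inventory: 14 @ $13 + 398 @ $15 + 149 @ $18 = $8,834
Check: goods available $13,469 = COGS $4,635 + ending $8,834

Ending inventory = $8,834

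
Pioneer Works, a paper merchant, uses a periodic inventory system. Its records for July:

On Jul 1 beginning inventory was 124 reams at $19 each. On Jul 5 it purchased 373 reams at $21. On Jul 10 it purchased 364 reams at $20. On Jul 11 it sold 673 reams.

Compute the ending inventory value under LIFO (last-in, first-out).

Ending inventory = $3,700

Jul 11, 673 sold [LIFO — newest first]: 364 @ $20 + 309 @ $21 = $13,769
Ending inventory: 124 @ $19 + 64 @ $21 = $3,700
Check: goods available $17,469 = COGS $13,769 + ending $3,700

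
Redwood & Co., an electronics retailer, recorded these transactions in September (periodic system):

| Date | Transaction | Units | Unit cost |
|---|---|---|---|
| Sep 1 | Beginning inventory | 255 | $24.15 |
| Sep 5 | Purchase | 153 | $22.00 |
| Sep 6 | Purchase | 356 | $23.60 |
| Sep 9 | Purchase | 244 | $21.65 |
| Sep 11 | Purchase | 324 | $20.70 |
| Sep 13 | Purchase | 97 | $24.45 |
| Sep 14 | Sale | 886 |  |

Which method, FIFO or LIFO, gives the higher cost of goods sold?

FIFO

FIFO COGS: 255 @ $24.15 + 153 @ $22.00 + 356 @ $23.60 + 122 @ $21.65 = $20,567.15
LIFO COGS: 97 @ $24.45 + 324 @ $20.70 + 244 @ $21.65 + 221 @ $23.60 = $19,576.65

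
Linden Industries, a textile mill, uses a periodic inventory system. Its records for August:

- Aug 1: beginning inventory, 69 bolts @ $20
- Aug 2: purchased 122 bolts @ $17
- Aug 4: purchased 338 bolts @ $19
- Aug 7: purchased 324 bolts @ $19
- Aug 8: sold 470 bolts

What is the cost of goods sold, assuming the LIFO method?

Aug 8, 470 sold [LIFO — newest first]: 324 @ $19 + 146 @ $19 = $8,930
Ending inventory: 69 @ $20 + 122 @ $17 + 192 @ $19 = $7,102
Check: goods available $16,032 = COGS $8,930 + ending $7,102

COGS = $8,930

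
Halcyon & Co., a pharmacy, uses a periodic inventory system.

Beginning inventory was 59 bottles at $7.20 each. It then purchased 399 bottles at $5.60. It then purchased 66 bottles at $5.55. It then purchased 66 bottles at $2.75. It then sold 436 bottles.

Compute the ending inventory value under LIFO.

Ending inventory = $956.80

Sale 1 (436) [LIFO — newest first]: 66 @ $2.75 + 66 @ $5.55 + 304 @ $5.60 = $2,250.20
Ending inventory: 59 @ $7.20 + 95 @ $5.60 = $956.80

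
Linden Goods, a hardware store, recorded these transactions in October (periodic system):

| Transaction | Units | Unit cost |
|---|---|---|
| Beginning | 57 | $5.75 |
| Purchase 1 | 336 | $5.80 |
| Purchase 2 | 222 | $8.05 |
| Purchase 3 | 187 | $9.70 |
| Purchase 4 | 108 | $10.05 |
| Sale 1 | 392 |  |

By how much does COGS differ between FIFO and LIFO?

$1,409.40

FIFO COGS: 57 @ $5.75 + 335 @ $5.80 = $2,270.75
LIFO COGS: 108 @ $10.05 + 187 @ $9.70 + 97 @ $8.05 = $3,680.15
Difference = |$2,270.75 − $3,680.15| = $1,409.40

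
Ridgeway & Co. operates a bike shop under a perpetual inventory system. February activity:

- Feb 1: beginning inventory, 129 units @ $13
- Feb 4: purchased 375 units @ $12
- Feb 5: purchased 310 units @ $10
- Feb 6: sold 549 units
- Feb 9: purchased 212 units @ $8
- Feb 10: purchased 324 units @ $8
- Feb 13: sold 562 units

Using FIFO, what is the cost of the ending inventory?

Ending inventory = $1,912

Feb 6, 549 sold [FIFO — oldest first]: 129 @ $13 + 375 @ $12 + 45 @ $10 = $6,627
Feb 13, 562 sold [FIFO — oldest first]: 265 @ $10 + 212 @ $8 + 85 @ $8 = $5,026
Total COGS = $6,627 + $5,026 = $11,653
Ending inventory: 239 @ $8 = $1,912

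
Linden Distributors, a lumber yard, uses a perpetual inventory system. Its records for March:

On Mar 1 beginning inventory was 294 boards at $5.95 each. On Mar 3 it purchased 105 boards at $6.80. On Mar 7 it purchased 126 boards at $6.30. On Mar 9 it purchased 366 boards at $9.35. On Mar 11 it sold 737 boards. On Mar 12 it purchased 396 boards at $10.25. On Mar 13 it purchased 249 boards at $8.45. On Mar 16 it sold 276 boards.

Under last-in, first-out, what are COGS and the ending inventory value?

Mar 11, 737 sold [LIFO — newest first]: 366 @ $9.35 + 126 @ $6.30 + 105 @ $6.80 + 140 @ $5.95 = $5,762.90
Mar 16, 276 sold [LIFO — newest first]: 249 @ $8.45 + 27 @ $10.25 = $2,380.80
Total COGS = $5,762.90 + $2,380.80 = $8,143.70
Ending inventory: 154 @ $5.95 + 369 @ $10.25 = $4,698.55

COGS = $8,143.70; ending inventory = $4,698.55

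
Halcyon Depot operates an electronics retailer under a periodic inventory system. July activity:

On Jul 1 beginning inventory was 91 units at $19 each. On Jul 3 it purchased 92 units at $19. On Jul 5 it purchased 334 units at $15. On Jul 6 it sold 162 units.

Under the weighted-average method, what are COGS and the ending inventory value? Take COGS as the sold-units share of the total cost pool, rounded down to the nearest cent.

COGS = $2,659.36; ending inventory = $5,827.64

Jul 6, sell 162: 162/517 × $8,487.00 → $2,659.36
Ending inventory (cost pool remaining) = $5,827.64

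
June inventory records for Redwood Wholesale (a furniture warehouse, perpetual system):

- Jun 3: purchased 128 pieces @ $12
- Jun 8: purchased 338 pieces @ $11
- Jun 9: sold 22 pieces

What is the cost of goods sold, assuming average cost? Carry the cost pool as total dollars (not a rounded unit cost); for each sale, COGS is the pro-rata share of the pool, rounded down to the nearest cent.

COGS = $248.04

After Jun 3: 128 on hand, pool $1,536.00 (≈ $12.0000 each)
After Jun 8: 466 on hand, pool $5,254.00 (≈ $11.2747 each)
Jun 9, sell 22: 22/466 × $5,254.00 → $248.04
Ending inventory (cost pool remaining) = $5,005.96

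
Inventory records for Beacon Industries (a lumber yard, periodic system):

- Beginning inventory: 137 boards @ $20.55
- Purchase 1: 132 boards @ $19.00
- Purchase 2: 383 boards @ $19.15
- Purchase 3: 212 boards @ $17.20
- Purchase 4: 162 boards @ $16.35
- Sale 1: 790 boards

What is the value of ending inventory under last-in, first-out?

Sale 1 (790) [LIFO — newest first]: 162 @ $16.35 + 212 @ $17.20 + 383 @ $19.15 + 33 @ $19.00 = $14,256.55
Ending inventory: 137 @ $20.55 + 99 @ $19.00 = $4,696.35
Check: goods available $18,952.90 = COGS $14,256.55 + ending $4,696.35

Ending inventory = $4,696.35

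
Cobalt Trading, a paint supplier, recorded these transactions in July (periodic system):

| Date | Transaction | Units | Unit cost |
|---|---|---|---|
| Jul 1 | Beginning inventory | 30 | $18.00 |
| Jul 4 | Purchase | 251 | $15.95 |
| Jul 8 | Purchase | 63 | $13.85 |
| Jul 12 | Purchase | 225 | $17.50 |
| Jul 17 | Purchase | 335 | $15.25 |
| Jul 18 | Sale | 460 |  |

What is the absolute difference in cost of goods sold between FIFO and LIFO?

FIFO COGS: 30 @ $18.00 + 251 @ $15.95 + 63 @ $13.85 + 116 @ $17.50 = $7,446.00
LIFO COGS: 335 @ $15.25 + 125 @ $17.50 = $7,296.25
Difference = |$7,446.00 − $7,296.25| = $149.75

$149.75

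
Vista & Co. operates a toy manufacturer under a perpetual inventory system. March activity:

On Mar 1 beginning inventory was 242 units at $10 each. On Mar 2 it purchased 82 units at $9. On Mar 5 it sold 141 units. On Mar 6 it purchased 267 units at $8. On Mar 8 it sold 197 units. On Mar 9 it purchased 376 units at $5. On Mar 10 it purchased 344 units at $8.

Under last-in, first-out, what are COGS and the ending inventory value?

Mar 5, 141 sold [LIFO — newest first]: 82 @ $9 + 59 @ $10 = $1,328
Mar 8, 197 sold [LIFO — newest first]: 197 @ $8 = $1,576
Total COGS = $1,328 + $1,576 = $2,904
Ending inventory: 183 @ $10 + 70 @ $8 + 376 @ $5 + 344 @ $8 = $7,022

COGS = $2,904; ending inventory = $7,022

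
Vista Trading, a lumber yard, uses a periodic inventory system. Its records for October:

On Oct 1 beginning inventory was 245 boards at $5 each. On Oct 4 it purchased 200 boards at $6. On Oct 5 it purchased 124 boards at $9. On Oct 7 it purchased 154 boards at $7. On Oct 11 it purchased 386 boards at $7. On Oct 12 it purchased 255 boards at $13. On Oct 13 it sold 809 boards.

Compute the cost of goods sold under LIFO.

COGS = $7,221

Oct 13, 809 sold [LIFO — newest first]: 255 @ $13 + 386 @ $7 + 154 @ $7 + 14 @ $9 = $7,221
Ending inventory: 245 @ $5 + 200 @ $6 + 110 @ $9 = $3,415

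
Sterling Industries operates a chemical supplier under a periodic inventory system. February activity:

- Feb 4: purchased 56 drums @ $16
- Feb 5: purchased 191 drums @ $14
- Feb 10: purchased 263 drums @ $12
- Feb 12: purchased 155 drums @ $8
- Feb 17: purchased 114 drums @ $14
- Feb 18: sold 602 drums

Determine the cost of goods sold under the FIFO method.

Feb 18, 602 sold [FIFO — oldest first]: 56 @ $16 + 191 @ $14 + 263 @ $12 + 92 @ $8 = $7,462
Ending inventory: 63 @ $8 + 114 @ $14 = $2,100
Check: goods available $9,562 = COGS $7,462 + ending $2,100

COGS = $7,462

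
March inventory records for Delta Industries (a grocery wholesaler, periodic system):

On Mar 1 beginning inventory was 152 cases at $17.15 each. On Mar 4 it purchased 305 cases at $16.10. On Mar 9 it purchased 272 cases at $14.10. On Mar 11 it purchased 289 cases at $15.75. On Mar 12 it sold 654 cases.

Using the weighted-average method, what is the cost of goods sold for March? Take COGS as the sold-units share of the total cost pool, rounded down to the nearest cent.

COGS = $10,217.46

Mar 12, sell 654: 654/1018 × $15,904.25 → $10,217.46
Ending inventory (cost pool remaining) = $5,686.79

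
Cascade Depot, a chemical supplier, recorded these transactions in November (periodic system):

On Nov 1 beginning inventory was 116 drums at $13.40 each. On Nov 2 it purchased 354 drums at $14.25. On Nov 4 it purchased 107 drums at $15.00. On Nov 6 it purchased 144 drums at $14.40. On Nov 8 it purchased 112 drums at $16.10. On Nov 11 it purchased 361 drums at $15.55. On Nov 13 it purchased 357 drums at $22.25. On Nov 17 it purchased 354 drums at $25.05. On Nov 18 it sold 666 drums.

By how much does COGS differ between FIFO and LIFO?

FIFO COGS: 116 @ $13.40 + 354 @ $14.25 + 107 @ $15.00 + 89 @ $14.40 = $9,485.50
LIFO COGS: 354 @ $25.05 + 312 @ $22.25 = $15,809.70
Difference = |$9,485.50 − $15,809.70| = $6,324.20

$6,324.20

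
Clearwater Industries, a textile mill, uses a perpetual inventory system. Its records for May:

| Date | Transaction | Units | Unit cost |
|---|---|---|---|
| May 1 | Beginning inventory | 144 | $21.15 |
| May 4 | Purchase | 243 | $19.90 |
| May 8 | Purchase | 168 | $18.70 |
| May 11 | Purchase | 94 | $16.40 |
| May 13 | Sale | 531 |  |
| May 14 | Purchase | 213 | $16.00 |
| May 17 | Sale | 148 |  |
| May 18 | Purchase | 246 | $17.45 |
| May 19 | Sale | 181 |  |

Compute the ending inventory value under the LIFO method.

Ending inventory = $4,669.95

May 13, 531 sold [LIFO — newest first]: 94 @ $16.40 + 168 @ $18.70 + 243 @ $19.90 + 26 @ $21.15 = $10,068.80
May 17, 148 sold [LIFO — newest first]: 148 @ $16.00 = $2,368.00
May 19, 181 sold [LIFO — newest first]: 181 @ $17.45 = $3,158.45
Total COGS = $10,068.80 + $2,368.00 + $3,158.45 = $15,595.25
Ending inventory: 118 @ $21.15 + 65 @ $16.00 + 65 @ $17.45 = $4,669.95
Check: goods available $20,265.20 = COGS $15,595.25 + ending $4,669.95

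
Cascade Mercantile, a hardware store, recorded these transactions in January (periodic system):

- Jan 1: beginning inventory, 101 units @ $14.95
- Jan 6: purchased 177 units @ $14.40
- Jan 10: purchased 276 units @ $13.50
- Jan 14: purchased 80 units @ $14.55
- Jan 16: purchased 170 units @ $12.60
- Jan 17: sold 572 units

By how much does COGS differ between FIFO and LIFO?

$352.25

FIFO COGS: 101 @ $14.95 + 177 @ $14.40 + 276 @ $13.50 + 18 @ $14.55 = $8,046.65
LIFO COGS: 170 @ $12.60 + 80 @ $14.55 + 276 @ $13.50 + 46 @ $14.40 = $7,694.40
Difference = |$8,046.65 − $7,694.40| = $352.25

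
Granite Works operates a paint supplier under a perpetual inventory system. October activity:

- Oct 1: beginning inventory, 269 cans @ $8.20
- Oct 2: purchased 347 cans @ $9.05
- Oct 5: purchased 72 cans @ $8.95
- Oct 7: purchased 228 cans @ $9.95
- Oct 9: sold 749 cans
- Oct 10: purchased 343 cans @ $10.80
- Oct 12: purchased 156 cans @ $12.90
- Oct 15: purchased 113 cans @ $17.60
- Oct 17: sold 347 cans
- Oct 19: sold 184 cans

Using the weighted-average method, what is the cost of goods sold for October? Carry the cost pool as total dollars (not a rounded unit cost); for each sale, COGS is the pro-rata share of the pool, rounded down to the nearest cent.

COGS = $13,032.24

After Oct 1: 269 on hand, pool $2,205.80 (≈ $8.2000 each)
After Oct 2: 616 on hand, pool $5,346.15 (≈ $8.6788 each)
After Oct 5: 688 on hand, pool $5,990.55 (≈ $8.7072 each)
After Oct 7: 916 on hand, pool $8,259.15 (≈ $9.0165 each)
Oct 9, sell 749: 749/916 × $8,259.15 → $6,753.38
After Oct 10: 510 on hand, pool $5,210.17 (≈ $10.2160 each)
After Oct 12: 666 on hand, pool $7,222.57 (≈ $10.8447 each)
After Oct 15: 779 on hand, pool $9,211.37 (≈ $11.8246 each)
Oct 17, sell 347: 347/779 × $9,211.37 → $4,103.13
Oct 19, sell 184: 184/432 × $5,108.24 → $2,175.73
Total COGS = $6,753.38 + $4,103.13 + $2,175.73 = $13,032.24
Ending inventory (cost pool remaining) = $2,932.51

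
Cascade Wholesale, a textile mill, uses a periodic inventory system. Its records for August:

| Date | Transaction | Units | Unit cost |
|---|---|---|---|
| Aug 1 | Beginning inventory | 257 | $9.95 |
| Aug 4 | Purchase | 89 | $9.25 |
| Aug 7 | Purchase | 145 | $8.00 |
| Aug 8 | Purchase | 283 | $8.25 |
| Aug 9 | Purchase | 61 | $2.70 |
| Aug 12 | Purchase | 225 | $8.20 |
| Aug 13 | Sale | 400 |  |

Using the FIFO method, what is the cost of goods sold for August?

COGS = $3,812.40

Aug 13, 400 sold [FIFO — oldest first]: 257 @ $9.95 + 89 @ $9.25 + 54 @ $8.00 = $3,812.40
Ending inventory: 91 @ $8.00 + 283 @ $8.25 + 61 @ $2.70 + 225 @ $8.20 = $5,072.45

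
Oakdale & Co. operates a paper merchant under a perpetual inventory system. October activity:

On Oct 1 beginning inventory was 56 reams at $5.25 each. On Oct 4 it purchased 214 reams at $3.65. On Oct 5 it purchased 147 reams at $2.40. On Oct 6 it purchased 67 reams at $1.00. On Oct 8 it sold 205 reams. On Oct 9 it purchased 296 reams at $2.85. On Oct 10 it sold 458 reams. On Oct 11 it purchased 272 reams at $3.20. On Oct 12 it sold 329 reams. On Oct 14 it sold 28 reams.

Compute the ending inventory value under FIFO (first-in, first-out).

Oct 8, 205 sold [FIFO — oldest first]: 56 @ $5.25 + 149 @ $3.65 = $837.85
Oct 10, 458 sold [FIFO — oldest first]: 65 @ $3.65 + 147 @ $2.40 + 67 @ $1.00 + 179 @ $2.85 = $1,167.20
Oct 12, 329 sold [FIFO — oldest first]: 117 @ $2.85 + 212 @ $3.20 = $1,011.85
Oct 14, 28 sold [FIFO — oldest first]: 28 @ $3.20 = $89.60
Total COGS = $837.85 + $1,167.20 + $1,011.85 + $89.60 = $3,106.50
Ending inventory: 32 @ $3.20 = $102.40
Check: goods available $3,208.90 = COGS $3,106.50 + ending $102.40

Ending inventory = $102.40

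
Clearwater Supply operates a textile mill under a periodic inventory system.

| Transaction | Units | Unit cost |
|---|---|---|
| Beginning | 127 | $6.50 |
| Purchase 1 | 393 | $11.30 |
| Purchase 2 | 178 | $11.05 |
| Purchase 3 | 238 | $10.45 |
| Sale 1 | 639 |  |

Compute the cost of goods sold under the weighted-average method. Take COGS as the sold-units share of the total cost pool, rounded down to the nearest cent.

Sale 1, sell 639: 639/936 × $9,720.40 → $6,636.04
Ending inventory (cost pool remaining) = $3,084.36

COGS = $6,636.04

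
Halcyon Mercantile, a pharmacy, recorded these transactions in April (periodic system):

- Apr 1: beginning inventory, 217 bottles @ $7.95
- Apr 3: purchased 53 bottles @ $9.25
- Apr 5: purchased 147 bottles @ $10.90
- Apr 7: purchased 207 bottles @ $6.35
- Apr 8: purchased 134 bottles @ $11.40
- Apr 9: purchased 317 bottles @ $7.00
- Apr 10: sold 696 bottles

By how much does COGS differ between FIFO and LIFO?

FIFO COGS: 217 @ $7.95 + 53 @ $9.25 + 147 @ $10.90 + 207 @ $6.35 + 72 @ $11.40 = $5,952.95
LIFO COGS: 317 @ $7.00 + 134 @ $11.40 + 207 @ $6.35 + 38 @ $10.90 = $5,475.25
Difference = |$5,952.95 − $5,475.25| = $477.70

$477.70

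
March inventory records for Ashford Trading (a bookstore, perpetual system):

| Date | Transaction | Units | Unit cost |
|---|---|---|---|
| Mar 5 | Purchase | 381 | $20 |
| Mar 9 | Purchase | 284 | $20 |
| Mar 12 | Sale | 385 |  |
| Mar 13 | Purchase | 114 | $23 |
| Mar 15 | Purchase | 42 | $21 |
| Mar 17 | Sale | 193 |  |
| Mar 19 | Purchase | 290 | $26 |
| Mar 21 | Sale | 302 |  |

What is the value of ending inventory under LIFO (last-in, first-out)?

Mar 12, 385 sold [LIFO — newest first]: 284 @ $20 + 101 @ $20 = $7,700
Mar 17, 193 sold [LIFO — newest first]: 42 @ $21 + 114 @ $23 + 37 @ $20 = $4,244
Mar 21, 302 sold [LIFO — newest first]: 290 @ $26 + 12 @ $20 = $7,780
Total COGS = $7,700 + $4,244 + $7,780 = $19,724
Ending inventory: 231 @ $20 = $4,620
Check: goods available $24,344 = COGS $19,724 + ending $4,620

Ending inventory = $4,620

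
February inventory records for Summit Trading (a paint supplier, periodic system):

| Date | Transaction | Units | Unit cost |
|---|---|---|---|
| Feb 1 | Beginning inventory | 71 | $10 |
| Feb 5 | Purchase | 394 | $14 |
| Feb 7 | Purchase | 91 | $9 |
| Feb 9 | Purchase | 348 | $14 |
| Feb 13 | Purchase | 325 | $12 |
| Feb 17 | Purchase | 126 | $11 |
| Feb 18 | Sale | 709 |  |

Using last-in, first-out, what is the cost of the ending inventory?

Ending inventory = $8,305

Feb 18, 709 sold [LIFO — newest first]: 126 @ $11 + 325 @ $12 + 258 @ $14 = $8,898
Ending inventory: 71 @ $10 + 394 @ $14 + 91 @ $9 + 90 @ $14 = $8,305
Check: goods available $17,203 = COGS $8,898 + ending $8,305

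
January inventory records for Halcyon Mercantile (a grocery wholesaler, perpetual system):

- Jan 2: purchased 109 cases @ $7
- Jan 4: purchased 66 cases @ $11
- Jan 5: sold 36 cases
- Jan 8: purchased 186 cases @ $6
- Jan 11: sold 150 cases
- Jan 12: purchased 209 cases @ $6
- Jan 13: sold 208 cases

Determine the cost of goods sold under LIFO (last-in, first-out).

Jan 5, 36 sold [LIFO — newest first]: 36 @ $11 = $396
Jan 11, 150 sold [LIFO — newest first]: 150 @ $6 = $900
Jan 13, 208 sold [LIFO — newest first]: 208 @ $6 = $1,248
Total COGS = $396 + $900 + $1,248 = $2,544
Ending inventory: 109 @ $7 + 30 @ $11 + 36 @ $6 + 1 @ $6 = $1,315

COGS = $2,544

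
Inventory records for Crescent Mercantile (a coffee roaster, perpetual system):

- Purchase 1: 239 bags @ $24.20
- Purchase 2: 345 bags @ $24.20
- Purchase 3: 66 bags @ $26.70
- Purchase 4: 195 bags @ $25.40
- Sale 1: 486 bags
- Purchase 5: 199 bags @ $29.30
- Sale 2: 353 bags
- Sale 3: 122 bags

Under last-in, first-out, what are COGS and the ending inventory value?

COGS = $24,670.10; ending inventory = $2,008.60

Sale 1 (486) [LIFO — newest first]: 195 @ $25.40 + 66 @ $26.70 + 225 @ $24.20 = $12,160.20
Sale 2 (353) [LIFO — newest first]: 199 @ $29.30 + 120 @ $24.20 + 34 @ $24.20 = $9,557.50
Sale 3 (122) [LIFO — newest first]: 122 @ $24.20 = $2,952.40
Total COGS = $12,160.20 + $9,557.50 + $2,952.40 = $24,670.10
Ending inventory: 83 @ $24.20 = $2,008.60
Check: goods available $26,678.70 = COGS $24,670.10 + ending $2,008.60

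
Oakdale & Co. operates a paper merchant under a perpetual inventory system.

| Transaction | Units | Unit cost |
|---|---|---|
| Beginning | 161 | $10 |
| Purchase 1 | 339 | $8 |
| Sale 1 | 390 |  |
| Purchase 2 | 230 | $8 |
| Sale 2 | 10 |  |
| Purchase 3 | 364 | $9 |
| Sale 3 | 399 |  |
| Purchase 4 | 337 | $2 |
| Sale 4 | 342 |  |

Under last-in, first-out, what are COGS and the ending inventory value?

Sale 1 (390) [LIFO — newest first]: 339 @ $8 + 51 @ $10 = $3,222
Sale 2 (10) [LIFO — newest first]: 10 @ $8 = $80
Sale 3 (399) [LIFO — newest first]: 364 @ $9 + 35 @ $8 = $3,556
Sale 4 (342) [LIFO — newest first]: 337 @ $2 + 5 @ $8 = $714
Total COGS = $3,222 + $80 + $3,556 + $714 = $7,572
Ending inventory: 110 @ $10 + 180 @ $8 = $2,540
Check: goods available $10,112 = COGS $7,572 + ending $2,540

COGS = $7,572; ending inventory = $2,540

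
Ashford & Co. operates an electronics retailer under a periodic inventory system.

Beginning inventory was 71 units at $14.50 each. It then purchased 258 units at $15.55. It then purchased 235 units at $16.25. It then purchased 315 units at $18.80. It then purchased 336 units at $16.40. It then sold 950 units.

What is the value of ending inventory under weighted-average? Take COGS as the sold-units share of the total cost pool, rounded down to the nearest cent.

Sale 1, sell 950: 950/1215 × $20,292.55 → $15,866.60
Ending inventory (cost pool remaining) = $4,425.95
Check: goods available $20,292.55 = COGS $15,866.60 + ending $4,425.95

Ending inventory = $4,425.95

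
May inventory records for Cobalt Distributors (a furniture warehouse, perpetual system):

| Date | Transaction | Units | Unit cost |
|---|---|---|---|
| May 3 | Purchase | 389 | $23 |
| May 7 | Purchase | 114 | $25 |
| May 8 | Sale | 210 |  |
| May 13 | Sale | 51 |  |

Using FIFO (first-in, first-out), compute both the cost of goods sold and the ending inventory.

May 8, 210 sold [FIFO — oldest first]: 210 @ $23 = $4,830
May 13, 51 sold [FIFO — oldest first]: 51 @ $23 = $1,173
Total COGS = $4,830 + $1,173 = $6,003
Ending inventory: 128 @ $23 + 114 @ $25 = $5,794
Check: goods available $11,797 = COGS $6,003 + ending $5,794

COGS = $6,003; ending inventory = $5,794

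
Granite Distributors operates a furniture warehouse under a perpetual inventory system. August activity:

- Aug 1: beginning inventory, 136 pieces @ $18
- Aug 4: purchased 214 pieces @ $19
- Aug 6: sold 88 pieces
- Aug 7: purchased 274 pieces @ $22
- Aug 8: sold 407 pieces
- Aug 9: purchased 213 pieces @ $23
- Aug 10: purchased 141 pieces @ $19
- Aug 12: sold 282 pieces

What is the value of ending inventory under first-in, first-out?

Aug 6, 88 sold [FIFO — oldest first]: 88 @ $18 = $1,584
Aug 8, 407 sold [FIFO — oldest first]: 48 @ $18 + 214 @ $19 + 145 @ $22 = $8,120
Aug 12, 282 sold [FIFO — oldest first]: 129 @ $22 + 153 @ $23 = $6,357
Total COGS = $1,584 + $8,120 + $6,357 = $16,061
Ending inventory: 60 @ $23 + 141 @ $19 = $4,059

Ending inventory = $4,059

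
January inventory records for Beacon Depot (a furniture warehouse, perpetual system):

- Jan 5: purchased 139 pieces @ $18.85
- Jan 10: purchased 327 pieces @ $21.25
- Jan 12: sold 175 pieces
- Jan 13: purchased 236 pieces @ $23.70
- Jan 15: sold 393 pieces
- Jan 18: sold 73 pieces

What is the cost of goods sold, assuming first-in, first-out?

Jan 12, 175 sold [FIFO — oldest first]: 139 @ $18.85 + 36 @ $21.25 = $3,385.15
Jan 15, 393 sold [FIFO — oldest first]: 291 @ $21.25 + 102 @ $23.70 = $8,601.15
Jan 18, 73 sold [FIFO — oldest first]: 73 @ $23.70 = $1,730.10
Total COGS = $3,385.15 + $8,601.15 + $1,730.10 = $13,716.40
Ending inventory: 61 @ $23.70 = $1,445.70
Check: goods available $15,162.10 = COGS $13,716.40 + ending $1,445.70

COGS = $13,716.40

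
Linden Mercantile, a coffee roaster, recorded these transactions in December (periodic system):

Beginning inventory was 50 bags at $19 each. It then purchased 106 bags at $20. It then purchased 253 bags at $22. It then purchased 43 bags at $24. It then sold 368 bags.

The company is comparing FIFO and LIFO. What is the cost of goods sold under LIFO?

FIFO COGS: 50 @ $19 + 106 @ $20 + 212 @ $22 = $7,734
LIFO COGS: 43 @ $24 + 253 @ $22 + 72 @ $20 = $8,038

COGS = $8,038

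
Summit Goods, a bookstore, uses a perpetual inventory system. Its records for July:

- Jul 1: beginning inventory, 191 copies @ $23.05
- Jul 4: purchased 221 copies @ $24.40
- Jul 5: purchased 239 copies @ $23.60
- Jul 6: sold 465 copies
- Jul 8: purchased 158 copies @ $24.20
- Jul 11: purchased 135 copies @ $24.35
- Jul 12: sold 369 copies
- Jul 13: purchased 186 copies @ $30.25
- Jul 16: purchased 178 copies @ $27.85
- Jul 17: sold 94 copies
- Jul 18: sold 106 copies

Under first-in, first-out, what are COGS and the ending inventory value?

COGS = $25,268.70; ending inventory = $7,861.30

Jul 6, 465 sold [FIFO — oldest first]: 191 @ $23.05 + 221 @ $24.40 + 53 @ $23.60 = $11,045.75
Jul 12, 369 sold [FIFO — oldest first]: 186 @ $23.60 + 158 @ $24.20 + 25 @ $24.35 = $8,821.95
Jul 17, 94 sold [FIFO — oldest first]: 94 @ $24.35 = $2,288.90
Jul 18, 106 sold [FIFO — oldest first]: 16 @ $24.35 + 90 @ $30.25 = $3,112.10
Total COGS = $11,045.75 + $8,821.95 + $2,288.90 + $3,112.10 = $25,268.70
Ending inventory: 96 @ $30.25 + 178 @ $27.85 = $7,861.30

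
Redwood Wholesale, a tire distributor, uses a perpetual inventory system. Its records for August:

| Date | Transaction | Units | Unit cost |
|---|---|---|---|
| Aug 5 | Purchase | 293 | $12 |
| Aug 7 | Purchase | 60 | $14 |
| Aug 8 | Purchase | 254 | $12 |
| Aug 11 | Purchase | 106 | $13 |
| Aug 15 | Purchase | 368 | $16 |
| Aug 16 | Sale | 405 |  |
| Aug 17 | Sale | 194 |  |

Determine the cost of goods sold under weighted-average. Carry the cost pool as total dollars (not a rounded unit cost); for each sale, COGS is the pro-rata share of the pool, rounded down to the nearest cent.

COGS = $8,128.88

After Aug 5: 293 on hand, pool $3,516.00 (≈ $12.0000 each)
After Aug 7: 353 on hand, pool $4,356.00 (≈ $12.3399 each)
After Aug 8: 607 on hand, pool $7,404.00 (≈ $12.1977 each)
After Aug 11: 713 on hand, pool $8,782.00 (≈ $12.3170 each)
After Aug 15: 1081 on hand, pool $14,670.00 (≈ $13.5708 each)
Aug 16, sell 405: 405/1081 × $14,670.00 → $5,496.16
Aug 17, sell 194: 194/676 × $9,173.84 → $2,632.72
Total COGS = $5,496.16 + $2,632.72 = $8,128.88
Ending inventory (cost pool remaining) = $6,541.12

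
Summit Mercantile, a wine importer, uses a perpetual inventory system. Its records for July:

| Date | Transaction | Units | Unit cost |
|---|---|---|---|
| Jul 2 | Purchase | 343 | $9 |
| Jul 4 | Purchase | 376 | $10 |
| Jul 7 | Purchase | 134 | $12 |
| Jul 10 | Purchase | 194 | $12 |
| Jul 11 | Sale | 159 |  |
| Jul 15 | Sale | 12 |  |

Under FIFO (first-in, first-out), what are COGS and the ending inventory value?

Jul 11, 159 sold [FIFO — oldest first]: 159 @ $9 = $1,431
Jul 15, 12 sold [FIFO — oldest first]: 12 @ $9 = $108
Total COGS = $1,431 + $108 = $1,539
Ending inventory: 172 @ $9 + 376 @ $10 + 134 @ $12 + 194 @ $12 = $9,244

COGS = $1,539; ending inventory = $9,244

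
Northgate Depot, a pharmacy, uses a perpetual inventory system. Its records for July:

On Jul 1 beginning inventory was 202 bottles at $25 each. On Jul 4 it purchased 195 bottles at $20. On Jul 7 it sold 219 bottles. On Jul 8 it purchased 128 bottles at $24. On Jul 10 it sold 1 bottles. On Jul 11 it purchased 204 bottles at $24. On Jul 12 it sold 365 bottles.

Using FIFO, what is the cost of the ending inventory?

Jul 7, 219 sold [FIFO — oldest first]: 202 @ $25 + 17 @ $20 = $5,390
Jul 10, 1 sold [FIFO — oldest first]: 1 @ $20 = $20
Jul 12, 365 sold [FIFO — oldest first]: 177 @ $20 + 128 @ $24 + 60 @ $24 = $8,052
Total COGS = $5,390 + $20 + $8,052 = $13,462
Ending inventory: 144 @ $24 = $3,456
Check: goods available $16,918 = COGS $13,462 + ending $3,456

Ending inventory = $3,456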